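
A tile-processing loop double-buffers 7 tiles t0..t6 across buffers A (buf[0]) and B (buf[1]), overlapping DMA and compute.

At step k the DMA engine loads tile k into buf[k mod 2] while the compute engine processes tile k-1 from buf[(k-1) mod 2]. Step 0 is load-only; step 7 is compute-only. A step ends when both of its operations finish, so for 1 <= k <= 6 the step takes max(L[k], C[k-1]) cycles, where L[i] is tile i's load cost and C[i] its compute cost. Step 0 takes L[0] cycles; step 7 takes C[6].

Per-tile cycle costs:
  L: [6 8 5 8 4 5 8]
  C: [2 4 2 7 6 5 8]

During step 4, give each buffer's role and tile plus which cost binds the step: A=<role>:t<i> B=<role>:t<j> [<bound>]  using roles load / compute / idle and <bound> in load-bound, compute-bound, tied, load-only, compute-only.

k=0 load=t0/6c comp=- wait=6 total=6
k=1 load=t1/8c comp=t0/2c wait=8 total=14
k=2 load=t2/5c comp=t1/4c wait=5 total=19
k=3 load=t3/8c comp=t2/2c wait=8 total=27
k=4 load=t4/4c comp=t3/7c wait=7 total=34
k=5 load=t5/5c comp=t4/6c wait=6 total=40
k=6 load=t6/8c comp=t5/5c wait=8 total=48
k=7 load=- comp=t6/8c wait=8 total=56

step 4: A=load:t4 B=compute:t3 [compute-bound]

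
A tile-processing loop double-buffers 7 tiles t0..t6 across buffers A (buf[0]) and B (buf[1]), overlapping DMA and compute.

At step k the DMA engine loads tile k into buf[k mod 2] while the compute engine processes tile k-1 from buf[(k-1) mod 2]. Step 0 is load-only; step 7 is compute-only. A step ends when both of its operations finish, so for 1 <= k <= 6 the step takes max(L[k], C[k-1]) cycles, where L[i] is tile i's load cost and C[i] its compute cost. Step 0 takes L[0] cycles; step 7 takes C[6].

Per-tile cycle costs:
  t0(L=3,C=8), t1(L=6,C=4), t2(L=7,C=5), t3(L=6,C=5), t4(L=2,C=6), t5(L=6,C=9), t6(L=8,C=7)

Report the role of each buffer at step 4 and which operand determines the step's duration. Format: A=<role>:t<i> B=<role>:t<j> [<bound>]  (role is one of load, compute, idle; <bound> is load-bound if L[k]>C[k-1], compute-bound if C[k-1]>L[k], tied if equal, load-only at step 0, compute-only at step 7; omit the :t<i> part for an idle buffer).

k=0 load=t0/3c comp=- wait=3 total=3
k=1 load=t1/6c comp=t0/8c wait=8 total=11
k=2 load=t2/7c comp=t1/4c wait=7 total=18
k=3 load=t3/6c comp=t2/5c wait=6 total=24
k=4 load=t4/2c comp=t3/5c wait=5 total=29
k=5 load=t5/6c comp=t4/6c wait=6 total=35
k=6 load=t6/8c comp=t5/9c wait=9 total=44
k=7 load=- comp=t6/7c wait=7 total=51

step 4: A=load:t4 B=compute:t3 [compute-bound]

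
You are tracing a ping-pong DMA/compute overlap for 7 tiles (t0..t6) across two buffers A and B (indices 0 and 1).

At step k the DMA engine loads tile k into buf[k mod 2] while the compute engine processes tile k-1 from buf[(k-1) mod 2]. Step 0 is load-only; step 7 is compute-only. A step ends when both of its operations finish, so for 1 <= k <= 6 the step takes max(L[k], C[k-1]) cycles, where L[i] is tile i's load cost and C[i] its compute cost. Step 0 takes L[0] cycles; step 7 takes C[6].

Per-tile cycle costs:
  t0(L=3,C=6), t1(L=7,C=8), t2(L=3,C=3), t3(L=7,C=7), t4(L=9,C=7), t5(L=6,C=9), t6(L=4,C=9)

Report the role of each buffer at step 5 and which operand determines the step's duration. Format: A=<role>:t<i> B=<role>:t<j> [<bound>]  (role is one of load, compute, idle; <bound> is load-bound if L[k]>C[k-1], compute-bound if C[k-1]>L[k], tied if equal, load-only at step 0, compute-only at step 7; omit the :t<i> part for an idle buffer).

step 5: A=compute:t4 B=load:t5 [compute-bound]

step 0: L[0]=3 → dur=3, Σ=3 | A=load:t0 B=idle [load-only]
step 1: L[1]=7 C[0]=6 → dur=7, Σ=10 | A=compute:t0 B=load:t1 [load-bound]
step 2: L[2]=3 C[1]=8 → dur=8, Σ=18 | A=load:t2 B=compute:t1 [compute-bound]
step 3: L[3]=7 C[2]=3 → dur=7, Σ=25 | A=compute:t2 B=load:t3 [load-bound]
step 4: L[4]=9 C[3]=7 → dur=9, Σ=34 | A=load:t4 B=compute:t3 [load-bound]
step 5: L[5]=6 C[4]=7 → dur=7, Σ=41 | A=compute:t4 B=load:t5 [compute-bound]
step 6: L[6]=4 C[5]=9 → dur=9, Σ=50 | A=load:t6 B=compute:t5 [compute-bound]
step 7: C[6]=9 → dur=9, Σ=59 | A=compute:t6 B=idle [compute-only]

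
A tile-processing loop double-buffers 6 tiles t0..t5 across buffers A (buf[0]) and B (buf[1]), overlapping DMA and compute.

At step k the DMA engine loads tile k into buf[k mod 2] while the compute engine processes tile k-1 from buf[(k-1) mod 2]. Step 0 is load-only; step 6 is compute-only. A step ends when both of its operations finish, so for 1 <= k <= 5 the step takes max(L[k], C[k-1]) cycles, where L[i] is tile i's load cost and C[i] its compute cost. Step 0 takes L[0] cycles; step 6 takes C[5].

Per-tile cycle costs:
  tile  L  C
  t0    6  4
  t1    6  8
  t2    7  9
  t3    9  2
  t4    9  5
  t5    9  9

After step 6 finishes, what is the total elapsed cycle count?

step 0: L[0]=6 → dur=6, Σ=6 | A=load:t0 B=idle [load-only]
step 1: L[1]=6 C[0]=4 → dur=6, Σ=12 | A=compute:t0 B=load:t1 [load-bound]
step 2: L[2]=7 C[1]=8 → dur=8, Σ=20 | A=load:t2 B=compute:t1 [compute-bound]
step 3: L[3]=9 C[2]=9 → dur=9, Σ=29 | A=compute:t2 B=load:t3 [tied]
step 4: L[4]=9 C[3]=2 → dur=9, Σ=38 | A=load:t4 B=compute:t3 [load-bound]
step 5: L[5]=9 C[4]=5 → dur=9, Σ=47 | A=compute:t4 B=load:t5 [load-bound]
step 6: C[5]=9 → dur=9, Σ=56 | A=idle B=compute:t5 [compute-only]

end_cycle[6] = 56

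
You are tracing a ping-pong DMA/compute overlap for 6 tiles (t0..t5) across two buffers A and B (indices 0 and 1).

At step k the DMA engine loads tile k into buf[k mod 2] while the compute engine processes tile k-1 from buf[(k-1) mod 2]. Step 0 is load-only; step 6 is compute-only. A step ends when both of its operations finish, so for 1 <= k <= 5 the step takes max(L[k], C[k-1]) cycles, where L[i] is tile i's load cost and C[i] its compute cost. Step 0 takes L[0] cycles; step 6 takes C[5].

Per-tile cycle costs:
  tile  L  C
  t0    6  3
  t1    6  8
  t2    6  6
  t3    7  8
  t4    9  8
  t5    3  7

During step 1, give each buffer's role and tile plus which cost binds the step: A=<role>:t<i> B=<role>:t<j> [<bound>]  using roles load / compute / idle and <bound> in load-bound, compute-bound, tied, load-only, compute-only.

step 1: A=compute:t0 B=load:t1 [load-bound]

  0. 6=6c; end=6; A:t0 B:-
  1. max(6,3)=6c; end=12; A:t0 B:t1
  2. max(6,8)=8c; end=20; A:t2 B:t1
  3. max(7,6)=7c; end=27; A:t2 B:t3
  4. max(9,8)=9c; end=36; A:t4 B:t3
  5. max(3,8)=8c; end=44; A:t4 B:t5
  6. 7=7c; end=51; A:t4 B:t5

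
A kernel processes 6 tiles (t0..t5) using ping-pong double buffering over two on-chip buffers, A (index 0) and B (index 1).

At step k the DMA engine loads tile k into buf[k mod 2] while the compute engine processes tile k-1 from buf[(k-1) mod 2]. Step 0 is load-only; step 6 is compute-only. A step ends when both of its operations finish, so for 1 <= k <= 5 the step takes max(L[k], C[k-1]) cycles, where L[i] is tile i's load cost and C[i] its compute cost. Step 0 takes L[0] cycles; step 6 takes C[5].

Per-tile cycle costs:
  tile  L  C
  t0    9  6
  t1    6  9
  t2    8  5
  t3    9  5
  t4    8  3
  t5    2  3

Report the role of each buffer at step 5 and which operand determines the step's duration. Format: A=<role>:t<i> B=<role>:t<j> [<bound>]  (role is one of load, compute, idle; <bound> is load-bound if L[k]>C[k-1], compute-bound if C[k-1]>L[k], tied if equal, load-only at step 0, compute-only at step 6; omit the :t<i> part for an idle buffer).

step 0: L[0]=9 → dur=9, Σ=9 | A=load:t0 B=idle [load-only]
step 1: L[1]=6 C[0]=6 → dur=6, Σ=15 | A=compute:t0 B=load:t1 [tied]
step 2: L[2]=8 C[1]=9 → dur=9, Σ=24 | A=load:t2 B=compute:t1 [compute-bound]
step 3: L[3]=9 C[2]=5 → dur=9, Σ=33 | A=compute:t2 B=load:t3 [load-bound]
step 4: L[4]=8 C[3]=5 → dur=8, Σ=41 | A=load:t4 B=compute:t3 [load-bound]
step 5: L[5]=2 C[4]=3 → dur=3, Σ=44 | A=compute:t4 B=load:t5 [compute-bound]
step 6: C[5]=3 → dur=3, Σ=47 | A=idle B=compute:t5 [compute-only]

step 5: A=compute:t4 B=load:t5 [compute-bound]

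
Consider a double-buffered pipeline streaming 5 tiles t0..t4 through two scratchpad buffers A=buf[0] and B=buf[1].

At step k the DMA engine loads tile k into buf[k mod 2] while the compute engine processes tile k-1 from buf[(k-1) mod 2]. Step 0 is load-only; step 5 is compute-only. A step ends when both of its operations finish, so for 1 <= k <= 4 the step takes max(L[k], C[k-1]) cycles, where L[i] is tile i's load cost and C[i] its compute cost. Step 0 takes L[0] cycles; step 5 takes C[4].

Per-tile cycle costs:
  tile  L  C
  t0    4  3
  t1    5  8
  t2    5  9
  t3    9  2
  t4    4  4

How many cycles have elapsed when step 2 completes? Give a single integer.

  0. 4=4c; end=4; A:t0 B:-
  1. max(5,3)=5c; end=9; A:t0 B:t1
  2. max(5,8)=8c; end=17; A:t2 B:t1
  3. max(9,9)=9c; end=26; A:t2 B:t3
  4. max(4,2)=4c; end=30; A:t4 B:t3
  5. 4=4c; end=34; A:t4 B:t3

end_cycle[2] = 17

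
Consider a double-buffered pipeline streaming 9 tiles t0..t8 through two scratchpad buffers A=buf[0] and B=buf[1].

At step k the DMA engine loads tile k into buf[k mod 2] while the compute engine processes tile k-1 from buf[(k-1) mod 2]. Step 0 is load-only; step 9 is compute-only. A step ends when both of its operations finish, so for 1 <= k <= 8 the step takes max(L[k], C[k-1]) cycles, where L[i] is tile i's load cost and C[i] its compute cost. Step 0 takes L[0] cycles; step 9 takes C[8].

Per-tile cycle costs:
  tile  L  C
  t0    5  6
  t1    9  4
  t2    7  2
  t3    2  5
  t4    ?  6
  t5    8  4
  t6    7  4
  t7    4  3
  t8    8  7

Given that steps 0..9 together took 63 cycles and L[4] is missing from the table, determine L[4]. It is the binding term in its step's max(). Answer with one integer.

step 0 → dur = L[0]=5 = 5
step 1 → dur = max(L[1]=9, C[0]=6) = 9
step 2 → dur = max(L[2]=7, C[1]=4) = 7
step 3 → dur = max(L[3]=2, C[2]=2) = 2
step 4 → dur = max(L[4]=?, C[3]=5) = L[4]  (unknown; binding)
step 5 → dur = max(L[5]=8, C[4]=6) = 8
step 6 → dur = max(L[6]=7, C[5]=4) = 7
step 7 → dur = max(L[7]=4, C[6]=4) = 4
step 8 → dur = max(L[8]=8, C[7]=3) = 8
step 9 → dur = C[8]=7 = 7
sum of known step durations = 57
dur[4] = total - known = 63 - 57 = 6
L[4] is the binding max in step 4, so L[4] = dur[4] = 6

L[4] = 6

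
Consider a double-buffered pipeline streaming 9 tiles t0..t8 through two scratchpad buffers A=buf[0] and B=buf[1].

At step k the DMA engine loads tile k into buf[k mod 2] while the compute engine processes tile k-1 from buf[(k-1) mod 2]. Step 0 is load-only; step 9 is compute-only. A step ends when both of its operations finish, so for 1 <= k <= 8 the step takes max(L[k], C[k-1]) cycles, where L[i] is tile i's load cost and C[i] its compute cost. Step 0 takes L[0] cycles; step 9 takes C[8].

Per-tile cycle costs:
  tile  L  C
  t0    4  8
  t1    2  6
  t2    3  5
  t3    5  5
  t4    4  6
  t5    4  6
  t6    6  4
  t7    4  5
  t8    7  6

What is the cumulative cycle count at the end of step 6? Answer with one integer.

end_cycle[6] = 40

[0] DMA t0→A (4c) ∥ CU idle ⇒ 4c, clock 4
[1] DMA t1→B (2c) ∥ CU A:t0 (8c) ⇒ 8c, clock 12
[2] DMA t2→A (3c) ∥ CU B:t1 (6c) ⇒ 6c, clock 18
[3] DMA t3→B (5c) ∥ CU A:t2 (5c) ⇒ 5c, clock 23
[4] DMA t4→A (4c) ∥ CU B:t3 (5c) ⇒ 5c, clock 28
[5] DMA t5→B (4c) ∥ CU A:t4 (6c) ⇒ 6c, clock 34
[6] DMA t6→A (6c) ∥ CU B:t5 (6c) ⇒ 6c, clock 40
[7] DMA t7→B (4c) ∥ CU A:t6 (4c) ⇒ 4c, clock 44
[8] DMA t8→A (7c) ∥ CU B:t7 (5c) ⇒ 7c, clock 51
[9] DMA idle ∥ CU A:t8 (6c) ⇒ 6c, clock 57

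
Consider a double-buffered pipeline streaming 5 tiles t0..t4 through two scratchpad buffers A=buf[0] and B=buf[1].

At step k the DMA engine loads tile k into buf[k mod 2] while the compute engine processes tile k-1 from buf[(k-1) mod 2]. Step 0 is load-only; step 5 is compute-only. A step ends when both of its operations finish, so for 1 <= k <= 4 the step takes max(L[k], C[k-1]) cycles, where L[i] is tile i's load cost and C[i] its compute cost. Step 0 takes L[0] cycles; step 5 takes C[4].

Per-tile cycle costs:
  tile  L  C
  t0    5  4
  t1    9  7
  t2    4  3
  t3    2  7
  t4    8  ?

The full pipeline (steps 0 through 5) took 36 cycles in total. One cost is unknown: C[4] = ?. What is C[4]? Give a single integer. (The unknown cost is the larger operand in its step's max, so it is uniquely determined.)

C[4] = 4

step 0 → dur = L[0]=5 = 5
step 1 → dur = max(L[1]=9, C[0]=4) = 9
step 2 → dur = max(L[2]=4, C[1]=7) = 7
step 3 → dur = max(L[3]=2, C[2]=3) = 3
step 4 → dur = max(L[4]=8, C[3]=7) = 8
step 5 → dur = C[4]=? = C[4]  (unknown; binding)
sum of known step durations = 32
dur[5] = total - known = 36 - 32 = 4
C[4] is the binding max in step 5, so C[4] = dur[5] = 4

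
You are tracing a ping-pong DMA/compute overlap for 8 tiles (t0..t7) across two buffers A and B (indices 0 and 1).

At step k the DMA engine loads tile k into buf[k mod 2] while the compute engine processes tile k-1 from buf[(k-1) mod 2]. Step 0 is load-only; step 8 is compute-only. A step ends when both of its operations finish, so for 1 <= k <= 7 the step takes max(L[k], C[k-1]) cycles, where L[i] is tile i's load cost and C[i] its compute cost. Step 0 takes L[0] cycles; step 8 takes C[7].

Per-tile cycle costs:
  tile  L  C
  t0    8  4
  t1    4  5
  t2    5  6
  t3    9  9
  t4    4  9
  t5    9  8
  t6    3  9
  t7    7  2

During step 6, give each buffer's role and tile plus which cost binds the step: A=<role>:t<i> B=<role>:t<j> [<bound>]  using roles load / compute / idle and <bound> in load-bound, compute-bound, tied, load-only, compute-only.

k=0 load=t0/8c comp=- wait=8 total=8
k=1 load=t1/4c comp=t0/4c wait=4 total=12
k=2 load=t2/5c comp=t1/5c wait=5 total=17
k=3 load=t3/9c comp=t2/6c wait=9 total=26
k=4 load=t4/4c comp=t3/9c wait=9 total=35
k=5 load=t5/9c comp=t4/9c wait=9 total=44
k=6 load=t6/3c comp=t5/8c wait=8 total=52
k=7 load=t7/7c comp=t6/9c wait=9 total=61
k=8 load=- comp=t7/2c wait=2 total=63

step 6: A=load:t6 B=compute:t5 [compute-bound]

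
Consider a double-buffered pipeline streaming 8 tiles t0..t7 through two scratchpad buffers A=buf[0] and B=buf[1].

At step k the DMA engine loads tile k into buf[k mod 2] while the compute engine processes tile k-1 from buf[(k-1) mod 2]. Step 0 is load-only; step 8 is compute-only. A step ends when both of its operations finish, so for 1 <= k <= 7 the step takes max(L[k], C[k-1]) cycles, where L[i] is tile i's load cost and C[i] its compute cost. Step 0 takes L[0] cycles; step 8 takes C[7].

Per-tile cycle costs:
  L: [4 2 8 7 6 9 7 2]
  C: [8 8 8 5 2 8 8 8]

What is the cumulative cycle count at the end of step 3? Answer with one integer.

end_cycle[3] = 28

[0] DMA t0→A (4c) ∥ CU idle ⇒ 4c, clock 4
[1] DMA t1→B (2c) ∥ CU A:t0 (8c) ⇒ 8c, clock 12
[2] DMA t2→A (8c) ∥ CU B:t1 (8c) ⇒ 8c, clock 20
[3] DMA t3→B (7c) ∥ CU A:t2 (8c) ⇒ 8c, clock 28
[4] DMA t4→A (6c) ∥ CU B:t3 (5c) ⇒ 6c, clock 34
[5] DMA t5→B (9c) ∥ CU A:t4 (2c) ⇒ 9c, clock 43
[6] DMA t6→A (7c) ∥ CU B:t5 (8c) ⇒ 8c, clock 51
[7] DMA t7→B (2c) ∥ CU A:t6 (8c) ⇒ 8c, clock 59
[8] DMA idle ∥ CU B:t7 (8c) ⇒ 8c, clock 67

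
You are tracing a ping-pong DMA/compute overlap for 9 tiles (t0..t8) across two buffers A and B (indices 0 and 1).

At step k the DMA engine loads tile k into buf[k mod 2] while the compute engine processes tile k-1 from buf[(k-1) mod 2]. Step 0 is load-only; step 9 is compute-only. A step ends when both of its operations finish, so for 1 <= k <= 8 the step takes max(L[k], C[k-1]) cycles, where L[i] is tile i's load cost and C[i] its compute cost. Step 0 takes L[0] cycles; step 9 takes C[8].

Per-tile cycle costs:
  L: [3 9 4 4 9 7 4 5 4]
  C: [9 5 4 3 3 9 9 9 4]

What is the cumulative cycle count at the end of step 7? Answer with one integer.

  0. 3=3c; end=3; A:t0 B:-
  1. max(9,9)=9c; end=12; A:t0 B:t1
  2. max(4,5)=5c; end=17; A:t2 B:t1
  3. max(4,4)=4c; end=21; A:t2 B:t3
  4. max(9,3)=9c; end=30; A:t4 B:t3
  5. max(7,3)=7c; end=37; A:t4 B:t5
  6. max(4,9)=9c; end=46; A:t6 B:t5
  7. max(5,9)=9c; end=55; A:t6 B:t7
  8. max(4,9)=9c; end=64; A:t8 B:t7
  9. 4=4c; end=68; A:t8 B:t7

end_cycle[7] = 55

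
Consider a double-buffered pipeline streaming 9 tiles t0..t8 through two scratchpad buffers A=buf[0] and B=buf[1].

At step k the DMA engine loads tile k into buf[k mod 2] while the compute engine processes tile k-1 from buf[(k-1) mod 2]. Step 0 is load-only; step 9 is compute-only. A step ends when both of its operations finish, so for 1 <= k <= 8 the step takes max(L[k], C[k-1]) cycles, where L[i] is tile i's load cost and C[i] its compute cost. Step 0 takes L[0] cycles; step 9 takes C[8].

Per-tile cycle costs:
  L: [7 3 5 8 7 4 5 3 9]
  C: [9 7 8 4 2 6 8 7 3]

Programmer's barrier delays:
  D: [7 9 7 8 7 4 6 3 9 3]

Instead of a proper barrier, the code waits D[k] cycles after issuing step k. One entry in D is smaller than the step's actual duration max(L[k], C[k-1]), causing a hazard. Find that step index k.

step 0: need L[0]=7 = 7; D[0]=7 ok
step 1: need max(L[1]=3,C[0]=9) = 9; D[1]=9 ok
step 2: need max(L[2]=5,C[1]=7) = 7; D[2]=7 ok
step 3: need max(L[3]=8,C[2]=8) = 8; D[3]=8 ok
step 4: need max(L[4]=7,C[3]=4) = 7; D[4]=7 ok
step 5: need max(L[5]=4,C[4]=2) = 4; D[5]=4 ok
step 6: need max(L[6]=5,C[5]=6) = 6; D[6]=6 ok
step 7: need max(L[7]=3,C[6]=8) = 8; D[7]=3 SHORT
step 8: need max(L[8]=9,C[7]=7) = 9; D[8]=9 ok
step 9: need C[8]=3 = 3; D[9]=3 ok

hazard at step 7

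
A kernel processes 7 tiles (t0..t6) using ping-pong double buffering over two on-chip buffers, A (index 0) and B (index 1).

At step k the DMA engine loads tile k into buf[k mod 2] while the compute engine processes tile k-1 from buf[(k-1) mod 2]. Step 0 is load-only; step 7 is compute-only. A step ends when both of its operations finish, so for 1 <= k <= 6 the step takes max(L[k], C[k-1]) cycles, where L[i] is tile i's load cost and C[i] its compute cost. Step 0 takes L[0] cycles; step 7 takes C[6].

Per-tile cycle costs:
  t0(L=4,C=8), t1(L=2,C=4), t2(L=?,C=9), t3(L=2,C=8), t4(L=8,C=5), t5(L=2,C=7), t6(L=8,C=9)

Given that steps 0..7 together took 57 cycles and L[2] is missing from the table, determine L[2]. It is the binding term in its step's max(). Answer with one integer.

L[2] = 6

step 0 = dur = L[0]=4 = 4
step 1 = dur = max(L[1]=2, C[0]=8) = 8
step 2 = dur = max(L[2]=?, C[1]=4) = L[2]  (unknown; binding)
step 3 = dur = max(L[3]=2, C[2]=9) = 9
step 4 = dur = max(L[4]=8, C[3]=8) = 8
step 5 = dur = max(L[5]=2, C[4]=5) = 5
step 6 = dur = max(L[6]=8, C[5]=7) = 8
step 7 = dur = C[6]=9 = 9
sum of known step durations = 51
dur[2] = total - known = 57 - 51 = 6
L[2] is the binding max in step 2, so L[2] = dur[2] = 6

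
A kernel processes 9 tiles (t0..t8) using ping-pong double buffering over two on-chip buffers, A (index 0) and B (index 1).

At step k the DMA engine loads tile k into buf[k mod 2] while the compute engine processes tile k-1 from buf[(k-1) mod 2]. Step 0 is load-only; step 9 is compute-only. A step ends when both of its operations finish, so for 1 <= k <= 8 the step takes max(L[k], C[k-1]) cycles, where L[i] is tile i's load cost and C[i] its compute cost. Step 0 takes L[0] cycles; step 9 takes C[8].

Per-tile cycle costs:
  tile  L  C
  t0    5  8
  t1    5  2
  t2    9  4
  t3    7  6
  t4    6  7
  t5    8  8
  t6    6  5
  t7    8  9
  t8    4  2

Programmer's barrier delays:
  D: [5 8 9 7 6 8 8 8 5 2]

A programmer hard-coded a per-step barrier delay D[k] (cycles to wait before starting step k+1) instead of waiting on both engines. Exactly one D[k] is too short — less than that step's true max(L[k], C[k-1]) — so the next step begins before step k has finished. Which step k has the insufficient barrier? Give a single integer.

step 0: need L[0]=5 = 5; D[0]=5 ok
step 1: need max(L[1]=5,C[0]=8) = 8; D[1]=8 ok
step 2: need max(L[2]=9,C[1]=2) = 9; D[2]=9 ok
step 3: need max(L[3]=7,C[2]=4) = 7; D[3]=7 ok
step 4: need max(L[4]=6,C[3]=6) = 6; D[4]=6 ok
step 5: need max(L[5]=8,C[4]=7) = 8; D[5]=8 ok
step 6: need max(L[6]=6,C[5]=8) = 8; D[6]=8 ok
step 7: need max(L[7]=8,C[6]=5) = 8; D[7]=8 ok
step 8: need max(L[8]=4,C[7]=9) = 9; D[8]=5 SHORT
step 9: need C[8]=2 = 2; D[9]=2 ok

hazard at step 8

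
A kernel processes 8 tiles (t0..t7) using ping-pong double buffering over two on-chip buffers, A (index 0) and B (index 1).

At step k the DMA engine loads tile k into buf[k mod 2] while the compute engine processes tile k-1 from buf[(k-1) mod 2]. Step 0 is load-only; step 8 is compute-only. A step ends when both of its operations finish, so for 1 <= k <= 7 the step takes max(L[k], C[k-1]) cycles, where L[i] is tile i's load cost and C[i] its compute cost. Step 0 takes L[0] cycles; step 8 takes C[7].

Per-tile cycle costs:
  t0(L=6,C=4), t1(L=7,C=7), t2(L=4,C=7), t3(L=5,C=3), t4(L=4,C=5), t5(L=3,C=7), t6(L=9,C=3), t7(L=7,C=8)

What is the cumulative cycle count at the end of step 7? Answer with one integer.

end_cycle[7] = 52

  0. 6=6c; end=6; A:t0 B:-
  1. max(7,4)=7c; end=13; A:t0 B:t1
  2. max(4,7)=7c; end=20; A:t2 B:t1
  3. max(5,7)=7c; end=27; A:t2 B:t3
  4. max(4,3)=4c; end=31; A:t4 B:t3
  5. max(3,5)=5c; end=36; A:t4 B:t5
  6. max(9,7)=9c; end=45; A:t6 B:t5
  7. max(7,3)=7c; end=52; A:t6 B:t7
  8. 8=8c; end=60; A:t6 B:t7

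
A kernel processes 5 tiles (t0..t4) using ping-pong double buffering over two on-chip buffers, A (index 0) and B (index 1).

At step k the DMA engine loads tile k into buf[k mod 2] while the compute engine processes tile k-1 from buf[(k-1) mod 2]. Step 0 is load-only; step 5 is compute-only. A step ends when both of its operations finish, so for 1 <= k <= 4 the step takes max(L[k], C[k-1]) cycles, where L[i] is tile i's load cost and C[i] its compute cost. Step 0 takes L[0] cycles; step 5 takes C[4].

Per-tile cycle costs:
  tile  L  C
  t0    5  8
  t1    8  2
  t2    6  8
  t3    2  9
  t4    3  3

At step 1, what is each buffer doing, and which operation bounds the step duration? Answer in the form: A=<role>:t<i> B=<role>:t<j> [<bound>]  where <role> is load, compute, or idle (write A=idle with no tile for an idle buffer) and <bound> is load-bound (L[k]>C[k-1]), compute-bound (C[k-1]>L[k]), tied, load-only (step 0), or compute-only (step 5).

step 1: A=compute:t0 B=load:t1 [tied]

k=0 load=t0/5c comp=- wait=5 total=5
k=1 load=t1/8c comp=t0/8c wait=8 total=13
k=2 load=t2/6c comp=t1/2c wait=6 total=19
k=3 load=t3/2c comp=t2/8c wait=8 total=27
k=4 load=t4/3c comp=t3/9c wait=9 total=36
k=5 load=- comp=t4/3c wait=3 total=39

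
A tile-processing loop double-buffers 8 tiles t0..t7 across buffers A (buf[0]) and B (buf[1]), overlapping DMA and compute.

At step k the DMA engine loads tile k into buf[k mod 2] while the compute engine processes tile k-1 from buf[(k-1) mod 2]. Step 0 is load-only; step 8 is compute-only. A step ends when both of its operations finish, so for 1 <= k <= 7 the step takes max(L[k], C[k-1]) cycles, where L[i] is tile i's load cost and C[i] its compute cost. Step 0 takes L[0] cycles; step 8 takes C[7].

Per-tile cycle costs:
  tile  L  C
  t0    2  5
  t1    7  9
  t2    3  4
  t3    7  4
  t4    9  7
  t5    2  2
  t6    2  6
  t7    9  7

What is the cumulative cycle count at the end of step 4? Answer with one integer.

end_cycle[4] = 34

step 0: L[0]=2 → dur=2, Σ=2 | A=load:t0 B=idle [load-only]
step 1: L[1]=7 C[0]=5 → dur=7, Σ=9 | A=compute:t0 B=load:t1 [load-bound]
step 2: L[2]=3 C[1]=9 → dur=9, Σ=18 | A=load:t2 B=compute:t1 [compute-bound]
step 3: L[3]=7 C[2]=4 → dur=7, Σ=25 | A=compute:t2 B=load:t3 [load-bound]
step 4: L[4]=9 C[3]=4 → dur=9, Σ=34 | A=load:t4 B=compute:t3 [load-bound]
step 5: L[5]=2 C[4]=7 → dur=7, Σ=41 | A=compute:t4 B=load:t5 [compute-bound]
step 6: L[6]=2 C[5]=2 → dur=2, Σ=43 | A=load:t6 B=compute:t5 [tied]
step 7: L[7]=9 C[6]=6 → dur=9, Σ=52 | A=compute:t6 B=load:t7 [load-bound]
step 8: C[7]=7 → dur=7, Σ=59 | A=idle B=compute:t7 [compute-only]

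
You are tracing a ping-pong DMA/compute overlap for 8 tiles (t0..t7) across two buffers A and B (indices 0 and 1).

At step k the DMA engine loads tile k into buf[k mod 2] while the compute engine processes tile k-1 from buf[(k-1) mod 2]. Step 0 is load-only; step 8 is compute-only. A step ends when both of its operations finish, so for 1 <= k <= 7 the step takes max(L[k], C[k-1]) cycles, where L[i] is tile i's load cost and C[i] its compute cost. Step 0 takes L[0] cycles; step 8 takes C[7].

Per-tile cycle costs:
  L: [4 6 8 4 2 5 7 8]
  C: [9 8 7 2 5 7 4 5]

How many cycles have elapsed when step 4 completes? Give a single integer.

end_cycle[4] = 30

  0. 4=4c; end=4; A:t0 B:-
  1. max(6,9)=9c; end=13; A:t0 B:t1
  2. max(8,8)=8c; end=21; A:t2 B:t1
  3. max(4,7)=7c; end=28; A:t2 B:t3
  4. max(2,2)=2c; end=30; A:t4 B:t3
  5. max(5,5)=5c; end=35; A:t4 B:t5
  6. max(7,7)=7c; end=42; A:t6 B:t5
  7. max(8,4)=8c; end=50; A:t6 B:t7
  8. 5=5c; end=55; A:t6 B:t7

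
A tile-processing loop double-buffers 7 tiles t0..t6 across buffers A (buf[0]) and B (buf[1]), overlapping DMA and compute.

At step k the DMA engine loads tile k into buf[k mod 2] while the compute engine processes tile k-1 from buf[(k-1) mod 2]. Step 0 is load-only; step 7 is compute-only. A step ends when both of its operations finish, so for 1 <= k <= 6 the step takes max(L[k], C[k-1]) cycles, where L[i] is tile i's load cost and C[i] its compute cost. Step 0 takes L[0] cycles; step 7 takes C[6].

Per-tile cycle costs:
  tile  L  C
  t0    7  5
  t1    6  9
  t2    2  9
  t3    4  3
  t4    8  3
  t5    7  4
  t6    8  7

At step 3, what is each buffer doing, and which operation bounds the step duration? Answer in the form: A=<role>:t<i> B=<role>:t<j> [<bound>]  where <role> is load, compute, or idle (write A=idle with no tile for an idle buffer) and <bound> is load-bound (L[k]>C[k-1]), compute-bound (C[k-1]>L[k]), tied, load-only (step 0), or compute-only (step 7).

[0] DMA t0→A (7c) ∥ CU idle ⇒ 7c, clock 7
[1] DMA t1→B (6c) ∥ CU A:t0 (5c) ⇒ 6c, clock 13
[2] DMA t2→A (2c) ∥ CU B:t1 (9c) ⇒ 9c, clock 22
[3] DMA t3→B (4c) ∥ CU A:t2 (9c) ⇒ 9c, clock 31
[4] DMA t4→A (8c) ∥ CU B:t3 (3c) ⇒ 8c, clock 39
[5] DMA t5→B (7c) ∥ CU A:t4 (3c) ⇒ 7c, clock 46
[6] DMA t6→A (8c) ∥ CU B:t5 (4c) ⇒ 8c, clock 54
[7] DMA idle ∥ CU A:t6 (7c) ⇒ 7c, clock 61

step 3: A=compute:t2 B=load:t3 [compute-bound]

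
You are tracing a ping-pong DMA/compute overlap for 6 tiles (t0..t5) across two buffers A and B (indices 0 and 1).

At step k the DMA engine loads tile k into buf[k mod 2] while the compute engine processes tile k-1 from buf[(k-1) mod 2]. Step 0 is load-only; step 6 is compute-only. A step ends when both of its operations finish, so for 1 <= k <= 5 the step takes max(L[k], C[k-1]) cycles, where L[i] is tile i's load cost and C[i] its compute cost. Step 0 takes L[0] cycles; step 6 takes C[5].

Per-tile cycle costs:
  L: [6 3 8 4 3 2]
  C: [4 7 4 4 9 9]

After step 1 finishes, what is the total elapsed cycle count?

k=0 load=t0/6c comp=- wait=6 total=6
k=1 load=t1/3c comp=t0/4c wait=4 total=10
k=2 load=t2/8c comp=t1/7c wait=8 total=18
k=3 load=t3/4c comp=t2/4c wait=4 total=22
k=4 load=t4/3c comp=t3/4c wait=4 total=26
k=5 load=t5/2c comp=t4/9c wait=9 total=35
k=6 load=- comp=t5/9c wait=9 total=44

end_cycle[1] = 10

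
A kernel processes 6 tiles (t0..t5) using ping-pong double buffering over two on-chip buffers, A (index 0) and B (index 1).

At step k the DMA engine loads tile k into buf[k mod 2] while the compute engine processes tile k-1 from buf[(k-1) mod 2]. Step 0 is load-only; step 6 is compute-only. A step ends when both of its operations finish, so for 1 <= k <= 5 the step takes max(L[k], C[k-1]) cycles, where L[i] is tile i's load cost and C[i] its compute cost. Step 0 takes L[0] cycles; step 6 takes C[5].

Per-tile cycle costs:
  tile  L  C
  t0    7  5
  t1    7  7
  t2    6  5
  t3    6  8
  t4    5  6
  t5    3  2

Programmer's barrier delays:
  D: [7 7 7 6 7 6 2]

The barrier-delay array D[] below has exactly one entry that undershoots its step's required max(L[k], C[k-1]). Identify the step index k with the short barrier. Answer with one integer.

[0] required=L[0]=7=7 vs D=7 ok
[1] required=max(L[1]=7,C[0]=5)=7 vs D=7 ok
[2] required=max(L[2]=6,C[1]=7)=7 vs D=7 ok
[3] required=max(L[3]=6,C[2]=5)=6 vs D=6 ok
[4] required=max(L[4]=5,C[3]=8)=8 vs D=7 SHORT
[5] required=max(L[5]=3,C[4]=6)=6 vs D=6 ok
[6] required=C[5]=2=2 vs D=2 ok

hazard at step 4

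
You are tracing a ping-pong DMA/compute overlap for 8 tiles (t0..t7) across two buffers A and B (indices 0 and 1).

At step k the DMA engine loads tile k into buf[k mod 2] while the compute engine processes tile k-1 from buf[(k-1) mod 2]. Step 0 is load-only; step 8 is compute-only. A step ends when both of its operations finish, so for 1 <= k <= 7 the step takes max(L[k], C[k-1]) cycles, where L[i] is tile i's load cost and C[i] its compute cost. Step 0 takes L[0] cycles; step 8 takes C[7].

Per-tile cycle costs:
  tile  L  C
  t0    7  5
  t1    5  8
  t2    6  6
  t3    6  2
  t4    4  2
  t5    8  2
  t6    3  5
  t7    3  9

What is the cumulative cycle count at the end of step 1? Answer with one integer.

end_cycle[1] = 12

k=0 load=t0/7c comp=- wait=7 total=7
k=1 load=t1/5c comp=t0/5c wait=5 total=12
k=2 load=t2/6c comp=t1/8c wait=8 total=20
k=3 load=t3/6c comp=t2/6c wait=6 total=26
k=4 load=t4/4c comp=t3/2c wait=4 total=30
k=5 load=t5/8c comp=t4/2c wait=8 total=38
k=6 load=t6/3c comp=t5/2c wait=3 total=41
k=7 load=t7/3c comp=t6/5c wait=5 total=46
k=8 load=- comp=t7/9c wait=9 total=55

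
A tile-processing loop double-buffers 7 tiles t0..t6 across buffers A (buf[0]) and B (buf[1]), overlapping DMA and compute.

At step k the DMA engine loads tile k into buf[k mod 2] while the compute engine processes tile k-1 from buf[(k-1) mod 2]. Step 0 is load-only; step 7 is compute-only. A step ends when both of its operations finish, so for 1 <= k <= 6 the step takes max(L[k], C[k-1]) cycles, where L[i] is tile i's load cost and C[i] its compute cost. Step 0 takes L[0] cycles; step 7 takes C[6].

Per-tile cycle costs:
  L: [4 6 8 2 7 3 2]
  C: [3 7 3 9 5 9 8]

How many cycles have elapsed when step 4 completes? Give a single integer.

end_cycle[4] = 30

step 0: L[0]=4 → dur=4, Σ=4 | A=load:t0 B=idle [load-only]
step 1: L[1]=6 C[0]=3 → dur=6, Σ=10 | A=compute:t0 B=load:t1 [load-bound]
step 2: L[2]=8 C[1]=7 → dur=8, Σ=18 | A=load:t2 B=compute:t1 [load-bound]
step 3: L[3]=2 C[2]=3 → dur=3, Σ=21 | A=compute:t2 B=load:t3 [compute-bound]
step 4: L[4]=7 C[3]=9 → dur=9, Σ=30 | A=load:t4 B=compute:t3 [compute-bound]
step 5: L[5]=3 C[4]=5 → dur=5, Σ=35 | A=compute:t4 B=load:t5 [compute-bound]
step 6: L[6]=2 C[5]=9 → dur=9, Σ=44 | A=load:t6 B=compute:t5 [compute-bound]
step 7: C[6]=8 → dur=8, Σ=52 | A=compute:t6 B=idle [compute-only]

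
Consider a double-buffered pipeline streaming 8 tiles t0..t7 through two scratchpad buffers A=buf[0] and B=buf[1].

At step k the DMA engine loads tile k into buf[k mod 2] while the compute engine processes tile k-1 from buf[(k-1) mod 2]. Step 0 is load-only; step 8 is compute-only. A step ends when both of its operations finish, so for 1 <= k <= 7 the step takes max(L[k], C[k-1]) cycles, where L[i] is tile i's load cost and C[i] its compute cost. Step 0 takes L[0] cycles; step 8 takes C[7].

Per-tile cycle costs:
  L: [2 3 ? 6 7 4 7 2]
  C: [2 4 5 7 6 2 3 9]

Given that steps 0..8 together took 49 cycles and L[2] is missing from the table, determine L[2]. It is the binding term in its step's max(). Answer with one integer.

L[2] = 6

step 0 = dur = L[0]=2 = 2
step 1 = dur = max(L[1]=3, C[0]=2) = 3
step 2 = dur = max(L[2]=?, C[1]=4) = L[2]  (unknown; binding)
step 3 = dur = max(L[3]=6, C[2]=5) = 6
step 4 = dur = max(L[4]=7, C[3]=7) = 7
step 5 = dur = max(L[5]=4, C[4]=6) = 6
step 6 = dur = max(L[6]=7, C[5]=2) = 7
step 7 = dur = max(L[7]=2, C[6]=3) = 3
step 8 = dur = C[7]=9 = 9
sum of known step durations = 43
dur[2] = total - known = 49 - 43 = 6
L[2] is the binding max in step 2, so L[2] = dur[2] = 6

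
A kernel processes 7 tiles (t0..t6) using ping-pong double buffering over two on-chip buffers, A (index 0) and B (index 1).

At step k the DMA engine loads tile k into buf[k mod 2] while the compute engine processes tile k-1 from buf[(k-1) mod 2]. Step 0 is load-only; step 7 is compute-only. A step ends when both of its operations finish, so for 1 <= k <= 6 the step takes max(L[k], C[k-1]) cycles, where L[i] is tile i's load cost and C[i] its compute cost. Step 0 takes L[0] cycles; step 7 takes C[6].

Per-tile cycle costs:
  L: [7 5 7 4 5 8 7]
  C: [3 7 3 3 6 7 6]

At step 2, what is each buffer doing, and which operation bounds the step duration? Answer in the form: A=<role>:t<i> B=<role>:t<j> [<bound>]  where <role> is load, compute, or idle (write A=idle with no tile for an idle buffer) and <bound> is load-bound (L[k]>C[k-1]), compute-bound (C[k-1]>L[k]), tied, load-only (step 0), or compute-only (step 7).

  0. 7=7c; end=7; A:t0 B:-
  1. max(5,3)=5c; end=12; A:t0 B:t1
  2. max(7,7)=7c; end=19; A:t2 B:t1
  3. max(4,3)=4c; end=23; A:t2 B:t3
  4. max(5,3)=5c; end=28; A:t4 B:t3
  5. max(8,6)=8c; end=36; A:t4 B:t5
  6. max(7,7)=7c; end=43; A:t6 B:t5
  7. 6=6c; end=49; A:t6 B:t5

step 2: A=load:t2 B=compute:t1 [tied]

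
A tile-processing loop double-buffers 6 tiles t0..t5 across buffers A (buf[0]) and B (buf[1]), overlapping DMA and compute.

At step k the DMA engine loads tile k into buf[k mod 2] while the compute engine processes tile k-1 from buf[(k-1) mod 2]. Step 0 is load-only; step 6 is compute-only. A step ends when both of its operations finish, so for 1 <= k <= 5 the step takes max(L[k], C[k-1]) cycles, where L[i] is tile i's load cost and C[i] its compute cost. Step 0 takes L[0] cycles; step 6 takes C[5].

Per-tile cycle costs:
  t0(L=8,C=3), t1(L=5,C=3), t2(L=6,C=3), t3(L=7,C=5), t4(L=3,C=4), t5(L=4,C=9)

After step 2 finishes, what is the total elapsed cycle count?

k=0 load=t0/8c comp=- wait=8 total=8
k=1 load=t1/5c comp=t0/3c wait=5 total=13
k=2 load=t2/6c comp=t1/3c wait=6 total=19
k=3 load=t3/7c comp=t2/3c wait=7 total=26
k=4 load=t4/3c comp=t3/5c wait=5 total=31
k=5 load=t5/4c comp=t4/4c wait=4 total=35
k=6 load=- comp=t5/9c wait=9 total=44

end_cycle[2] = 19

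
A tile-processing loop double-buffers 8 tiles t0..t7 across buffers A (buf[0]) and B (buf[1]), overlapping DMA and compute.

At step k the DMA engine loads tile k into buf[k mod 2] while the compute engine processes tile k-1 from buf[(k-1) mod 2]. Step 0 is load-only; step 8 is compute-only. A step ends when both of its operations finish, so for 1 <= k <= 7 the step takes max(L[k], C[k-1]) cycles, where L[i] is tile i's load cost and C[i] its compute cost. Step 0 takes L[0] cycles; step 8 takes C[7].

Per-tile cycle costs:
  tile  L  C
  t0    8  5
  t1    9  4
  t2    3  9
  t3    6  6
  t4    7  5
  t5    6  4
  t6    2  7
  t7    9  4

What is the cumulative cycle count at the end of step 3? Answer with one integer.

  0. 8=8c; end=8; A:t0 B:-
  1. max(9,5)=9c; end=17; A:t0 B:t1
  2. max(3,4)=4c; end=21; A:t2 B:t1
  3. max(6,9)=9c; end=30; A:t2 B:t3
  4. max(7,6)=7c; end=37; A:t4 B:t3
  5. max(6,5)=6c; end=43; A:t4 B:t5
  6. max(2,4)=4c; end=47; A:t6 B:t5
  7. max(9,7)=9c; end=56; A:t6 B:t7
  8. 4=4c; end=60; A:t6 B:t7

end_cycle[3] = 30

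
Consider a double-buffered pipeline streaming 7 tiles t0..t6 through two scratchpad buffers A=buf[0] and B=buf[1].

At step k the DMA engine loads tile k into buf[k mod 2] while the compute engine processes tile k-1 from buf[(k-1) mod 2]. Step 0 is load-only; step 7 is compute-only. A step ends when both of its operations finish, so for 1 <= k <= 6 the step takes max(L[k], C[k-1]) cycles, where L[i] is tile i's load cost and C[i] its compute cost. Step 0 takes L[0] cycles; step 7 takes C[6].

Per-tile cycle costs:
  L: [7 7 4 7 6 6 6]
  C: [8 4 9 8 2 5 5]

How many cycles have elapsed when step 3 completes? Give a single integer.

end_cycle[3] = 28

[0] DMA t0→A (7c) ∥ CU idle ⇒ 7c, clock 7
[1] DMA t1→B (7c) ∥ CU A:t0 (8c) ⇒ 8c, clock 15
[2] DMA t2→A (4c) ∥ CU B:t1 (4c) ⇒ 4c, clock 19
[3] DMA t3→B (7c) ∥ CU A:t2 (9c) ⇒ 9c, clock 28
[4] DMA t4→A (6c) ∥ CU B:t3 (8c) ⇒ 8c, clock 36
[5] DMA t5→B (6c) ∥ CU A:t4 (2c) ⇒ 6c, clock 42
[6] DMA t6→A (6c) ∥ CU B:t5 (5c) ⇒ 6c, clock 48
[7] DMA idle ∥ CU A:t6 (5c) ⇒ 5c, clock 53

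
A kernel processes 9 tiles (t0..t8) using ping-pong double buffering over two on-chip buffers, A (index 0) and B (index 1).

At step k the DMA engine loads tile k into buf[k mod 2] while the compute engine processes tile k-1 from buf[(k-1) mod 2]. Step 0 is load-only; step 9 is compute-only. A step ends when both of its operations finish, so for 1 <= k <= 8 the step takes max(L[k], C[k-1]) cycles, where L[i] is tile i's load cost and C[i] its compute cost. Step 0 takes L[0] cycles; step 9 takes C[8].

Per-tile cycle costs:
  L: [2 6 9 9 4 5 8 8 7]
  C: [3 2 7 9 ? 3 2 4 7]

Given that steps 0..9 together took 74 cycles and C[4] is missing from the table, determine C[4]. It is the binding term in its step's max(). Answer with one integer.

C[4] = 9

step 0 = dur = L[0]=2 = 2
step 1 = dur = max(L[1]=6, C[0]=3) = 6
step 2 = dur = max(L[2]=9, C[1]=2) = 9
step 3 = dur = max(L[3]=9, C[2]=7) = 9
step 4 = dur = max(L[4]=4, C[3]=9) = 9
step 5 = dur = max(L[5]=5, C[4]=?) = C[4]  (unknown; binding)
step 6 = dur = max(L[6]=8, C[5]=3) = 8
step 7 = dur = max(L[7]=8, C[6]=2) = 8
step 8 = dur = max(L[8]=7, C[7]=4) = 7
step 9 = dur = C[8]=7 = 7
sum of known step durations = 65
dur[5] = total - known = 74 - 65 = 9
C[4] is the binding max in step 5, so C[4] = dur[5] = 9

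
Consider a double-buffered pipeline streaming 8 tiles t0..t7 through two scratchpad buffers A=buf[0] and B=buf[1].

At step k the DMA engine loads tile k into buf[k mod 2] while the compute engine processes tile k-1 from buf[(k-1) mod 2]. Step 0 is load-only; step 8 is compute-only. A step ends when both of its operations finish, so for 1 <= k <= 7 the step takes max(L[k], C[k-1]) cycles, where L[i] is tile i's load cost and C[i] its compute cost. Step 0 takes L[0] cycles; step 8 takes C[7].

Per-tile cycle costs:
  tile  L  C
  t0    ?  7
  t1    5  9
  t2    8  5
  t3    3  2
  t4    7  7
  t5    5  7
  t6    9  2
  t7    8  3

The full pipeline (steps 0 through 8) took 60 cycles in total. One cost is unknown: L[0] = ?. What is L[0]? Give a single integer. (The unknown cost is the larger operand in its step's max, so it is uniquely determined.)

step 0 = dur = L[0]=? = L[0]  (unknown; binding)
step 1 = dur = max(L[1]=5, C[0]=7) = 7
step 2 = dur = max(L[2]=8, C[1]=9) = 9
step 3 = dur = max(L[3]=3, C[2]=5) = 5
step 4 = dur = max(L[4]=7, C[3]=2) = 7
step 5 = dur = max(L[5]=5, C[4]=7) = 7
step 6 = dur = max(L[6]=9, C[5]=7) = 9
step 7 = dur = max(L[7]=8, C[6]=2) = 8
step 8 = dur = C[7]=3 = 3
sum of known step durations = 55
dur[0] = total - known = 60 - 55 = 5
L[0] is the binding max in step 0, so L[0] = dur[0] = 5

L[0] = 5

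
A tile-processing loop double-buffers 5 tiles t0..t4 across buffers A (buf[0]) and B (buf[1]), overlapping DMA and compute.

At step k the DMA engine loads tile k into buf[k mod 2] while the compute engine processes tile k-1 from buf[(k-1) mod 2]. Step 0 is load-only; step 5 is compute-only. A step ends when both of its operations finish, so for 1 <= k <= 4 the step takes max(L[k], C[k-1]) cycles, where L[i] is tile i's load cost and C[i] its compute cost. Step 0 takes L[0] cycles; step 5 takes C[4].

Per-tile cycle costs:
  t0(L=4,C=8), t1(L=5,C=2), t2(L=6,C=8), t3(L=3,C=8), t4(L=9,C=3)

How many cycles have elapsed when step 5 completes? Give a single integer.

end_cycle[5] = 38

[0] DMA t0→A (4c) ∥ CU idle ⇒ 4c, clock 4
[1] DMA t1→B (5c) ∥ CU A:t0 (8c) ⇒ 8c, clock 12
[2] DMA t2→A (6c) ∥ CU B:t1 (2c) ⇒ 6c, clock 18
[3] DMA t3→B (3c) ∥ CU A:t2 (8c) ⇒ 8c, clock 26
[4] DMA t4→A (9c) ∥ CU B:t3 (8c) ⇒ 9c, clock 35
[5] DMA idle ∥ CU A:t4 (3c) ⇒ 3c, clock 38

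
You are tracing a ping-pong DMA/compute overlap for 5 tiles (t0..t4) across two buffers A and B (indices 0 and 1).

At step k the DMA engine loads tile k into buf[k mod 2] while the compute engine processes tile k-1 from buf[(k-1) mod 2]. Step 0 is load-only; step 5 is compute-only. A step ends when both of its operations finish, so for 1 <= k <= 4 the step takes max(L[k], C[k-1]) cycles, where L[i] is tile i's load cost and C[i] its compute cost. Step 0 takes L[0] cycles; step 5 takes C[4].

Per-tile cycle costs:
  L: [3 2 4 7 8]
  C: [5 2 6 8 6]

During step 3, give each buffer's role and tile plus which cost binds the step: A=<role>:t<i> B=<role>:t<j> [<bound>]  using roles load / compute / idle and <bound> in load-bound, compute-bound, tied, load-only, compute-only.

k=0 load=t0/3c comp=- wait=3 total=3
k=1 load=t1/2c comp=t0/5c wait=5 total=8
k=2 load=t2/4c comp=t1/2c wait=4 total=12
k=3 load=t3/7c comp=t2/6c wait=7 total=19
k=4 load=t4/8c comp=t3/8c wait=8 total=27
k=5 load=- comp=t4/6c wait=6 total=33

step 3: A=compute:t2 B=load:t3 [load-bound]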